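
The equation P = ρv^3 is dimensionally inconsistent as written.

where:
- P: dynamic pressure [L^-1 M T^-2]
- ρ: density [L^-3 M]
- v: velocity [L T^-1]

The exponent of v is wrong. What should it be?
The exponent of v should be 2: P = ρv^2

The LHS P has dimensions [L^-1 M T^-2]; v has dimensions [L T^-1].
As written, the RHS ρv^3 (exponent 3 on v) has dimensions [M T^-3], which does not match.
With exponent 2, the RHS ρv^2 has dimensions [L^-1 M T^-2], matching the LHS.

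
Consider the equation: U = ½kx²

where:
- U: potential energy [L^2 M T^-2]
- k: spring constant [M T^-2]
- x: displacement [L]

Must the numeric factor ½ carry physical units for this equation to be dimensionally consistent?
No

U has dimensions [L^2 M T^-2] and kx² already has dimensions [L^2 M T^-2], so the equation balances without ½ contributing any dimensions. ½ is a pure (dimensionless) number; changing or removing it would not affect dimensional consistency.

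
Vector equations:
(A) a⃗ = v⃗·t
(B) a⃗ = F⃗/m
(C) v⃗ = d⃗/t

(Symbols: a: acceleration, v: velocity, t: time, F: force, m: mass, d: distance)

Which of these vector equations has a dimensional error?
(A) a⃗ = v⃗·t

(A) a⃗ = v⃗·t: LHS [L T^-2], RHS [L] ✗ — acceleration is velocity per time; should be v⃗/t
(B) a⃗ = F⃗/m: LHS [L T^-2], RHS [L T^-2] ✓ — force (vector) divided by mass (scalar)
(C) v⃗ = d⃗/t: LHS [L T^-1], RHS [L T^-1] ✓ — displacement (vector) divided by time (scalar)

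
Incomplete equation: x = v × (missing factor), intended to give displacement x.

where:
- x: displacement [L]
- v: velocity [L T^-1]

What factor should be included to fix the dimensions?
t (time), dimensions [T]

x has dimensions [L] and v has dimensions [L T^-1].
The missing factor must have dimensions [L] / [L T^-1] = [T], i.e. time (t).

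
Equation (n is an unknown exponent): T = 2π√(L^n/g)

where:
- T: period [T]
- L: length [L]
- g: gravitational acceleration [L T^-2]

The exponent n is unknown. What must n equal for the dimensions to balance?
n = 1

T has dimensions [T]; L has dimensions [L].
With n = 1: 2π√(L^1/g) has dimensions [T], matching the LHS ✓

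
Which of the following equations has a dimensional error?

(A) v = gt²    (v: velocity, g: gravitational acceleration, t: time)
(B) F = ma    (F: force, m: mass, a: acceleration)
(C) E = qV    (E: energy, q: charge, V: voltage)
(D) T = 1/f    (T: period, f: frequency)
(A) v = gt²

The equation (A) v = gt² is dimensionally incorrect.

LHS (v): [L T^-1]
RHS (gt²): [L] ✗

The dimensions do not match. The other three equations balance.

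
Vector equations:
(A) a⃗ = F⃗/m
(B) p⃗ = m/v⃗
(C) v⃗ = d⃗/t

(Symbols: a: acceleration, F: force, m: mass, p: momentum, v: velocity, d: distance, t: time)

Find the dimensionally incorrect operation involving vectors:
(B) p⃗ = m/v⃗

(A) a⃗ = F⃗/m: LHS [L T^-2], RHS [L T^-2] ✓ — force (vector) divided by mass (scalar)
(B) p⃗ = m/v⃗: LHS [L M T^-1], RHS [L^-1 M T] ✗ — momentum is mass times velocity; should be mv⃗ (and division by a vector is undefined)
(C) v⃗ = d⃗/t: LHS [L T^-1], RHS [L T^-1] ✓ — displacement (vector) divided by time (scalar)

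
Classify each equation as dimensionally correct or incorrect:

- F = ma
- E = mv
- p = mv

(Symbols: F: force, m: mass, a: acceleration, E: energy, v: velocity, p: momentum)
Dimensionally correct: F = ma, p = mv
Dimensionally incorrect: E = mv
Ordered (correct first, then incorrect): F = ma, p = mv, E = mv

- F = ma: LHS [L M T^-2], RHS [L M T^-2] → correct ✓
- E = mv: LHS [L^2 M T^-2], RHS [L M T^-1] → incorrect ✗
- p = mv: LHS [L M T^-1], RHS [L M T^-1] → correct ✓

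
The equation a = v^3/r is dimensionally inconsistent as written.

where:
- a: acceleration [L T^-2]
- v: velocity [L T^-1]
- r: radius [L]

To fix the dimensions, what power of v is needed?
The exponent of v should be 2: a = v^2/r

The LHS a has dimensions [L T^-2]; v has dimensions [L T^-1].
As written, the RHS v^3/r (exponent 3 on v) has dimensions [L^2 T^-3], which does not match.
With exponent 2, the RHS v^2/r has dimensions [L T^-2], matching the LHS.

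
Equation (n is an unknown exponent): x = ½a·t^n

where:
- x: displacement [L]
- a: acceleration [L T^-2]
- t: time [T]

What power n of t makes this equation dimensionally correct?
n = 2

x has dimensions [L]; t has dimensions [T].
The rest of the RHS has dimensions [L T^-2], so t^n must supply [T^2].
With n = 2: ½a·t^2 has dimensions [L], matching the LHS ✓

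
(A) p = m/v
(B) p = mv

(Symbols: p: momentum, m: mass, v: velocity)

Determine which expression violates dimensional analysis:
(A)

(A) p = m/v: LHS [L M T^-1], RHS [L^-1 M T] ✗
(B) p = mv: LHS [L M T^-1], RHS [L M T^-1] ✓

Expression (A) p = m/v is dimensionally incorrect.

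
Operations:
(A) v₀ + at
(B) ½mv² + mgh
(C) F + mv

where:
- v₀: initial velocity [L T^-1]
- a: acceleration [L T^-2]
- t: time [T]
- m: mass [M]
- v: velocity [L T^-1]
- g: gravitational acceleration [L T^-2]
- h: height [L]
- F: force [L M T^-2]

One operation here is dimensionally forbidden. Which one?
(C) F + mv

(A) v₀ + at: v₀ [L T^-1] and at [L T^-1] — same dimensions ✓
(B) ½mv² + mgh: ½mv² [L^2 M T^-2] and mgh [L^2 M T^-2] — same dimensions ✓
(C) F + mv: F [L M T^-2] and mv [L M T^-1] — different dimensions cannot be added/subtracted ✗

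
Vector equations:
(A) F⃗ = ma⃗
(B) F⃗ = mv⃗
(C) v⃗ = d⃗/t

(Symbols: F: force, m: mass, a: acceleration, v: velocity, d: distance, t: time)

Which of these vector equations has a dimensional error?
(B) F⃗ = mv⃗

(A) F⃗ = ma⃗: LHS [L M T^-2], RHS [L M T^-2] ✓ — Force and acceleration are vectors, mass is a scalar
(B) F⃗ = mv⃗: LHS [L M T^-2], RHS [L M T^-1] ✗ — mass times velocity is momentum, not force; should be ma⃗
(C) v⃗ = d⃗/t: LHS [L T^-1], RHS [L T^-1] ✓ — displacement (vector) divided by time (scalar)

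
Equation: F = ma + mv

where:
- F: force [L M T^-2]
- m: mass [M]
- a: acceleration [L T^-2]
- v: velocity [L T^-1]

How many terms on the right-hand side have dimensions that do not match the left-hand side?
1

LHS F: [L M T^-2]
- ma: [L M T^-2] ✓
- mv: [L M T^-1] ✗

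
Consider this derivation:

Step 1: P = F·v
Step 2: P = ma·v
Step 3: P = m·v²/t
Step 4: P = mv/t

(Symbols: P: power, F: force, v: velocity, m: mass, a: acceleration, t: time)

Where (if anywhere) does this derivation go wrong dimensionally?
Step 4

Step 1: P = F·v → LHS [L^2 M T^-3], RHS [L^2 M T^-3] ✓
Step 2: P = ma·v → LHS [L^2 M T^-3], RHS [L^2 M T^-3] ✓
Step 3: P = m·v²/t → LHS [L^2 M T^-3], RHS [L^2 M T^-3] ✓
Step 4: P = mv/t → LHS [L^2 M T^-3], RHS [L M T^-2] ✗

The first dimensional inconsistency appears in step 4: P = mv/t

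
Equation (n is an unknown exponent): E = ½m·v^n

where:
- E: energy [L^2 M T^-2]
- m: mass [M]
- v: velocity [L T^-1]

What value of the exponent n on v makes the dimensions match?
n = 2

E has dimensions [L^2 M T^-2]; v has dimensions [L T^-1].
The rest of the RHS has dimensions [M], so v^n must supply [L^2 T^-2].
With n = 2: ½m·v^2 has dimensions [L^2 M T^-2], matching the LHS ✓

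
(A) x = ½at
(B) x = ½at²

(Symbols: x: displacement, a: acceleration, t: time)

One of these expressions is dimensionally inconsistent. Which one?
(A)

(A) x = ½at: LHS [L], RHS [L T^-1] ✗
(B) x = ½at²: LHS [L], RHS [L] ✓

Expression (A) x = ½at is dimensionally incorrect.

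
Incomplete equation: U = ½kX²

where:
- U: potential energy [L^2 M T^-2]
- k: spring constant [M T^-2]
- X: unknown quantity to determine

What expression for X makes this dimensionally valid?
X = x (displacement), dimensions [L]

U has dimensions [L^2 M T^-2]; the rest of the RHS (½k) has dimensions [M T^-2].
So X² must have dimensions [L^2], i.e. X has dimensions [L] — X = x (displacement).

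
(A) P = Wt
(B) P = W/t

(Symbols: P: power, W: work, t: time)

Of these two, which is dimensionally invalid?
(A)

(A) P = Wt: LHS [L^2 M T^-3], RHS [L^2 M T^-1] ✗
(B) P = W/t: LHS [L^2 M T^-3], RHS [L^2 M T^-3] ✓

Expression (A) P = Wt is dimensionally incorrect.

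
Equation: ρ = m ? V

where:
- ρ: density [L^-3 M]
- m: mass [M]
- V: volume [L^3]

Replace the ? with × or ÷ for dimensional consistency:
division (÷): ρ = m ÷ V

ρ [L^-3 M]; m [M]; V [L^3].
m × V → [L^3 M] ✗
m ÷ V → [L^-3 M] ✓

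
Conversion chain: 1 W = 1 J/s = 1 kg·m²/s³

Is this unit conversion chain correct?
The chain is correct (no errors).

Correct: Watt is Joule per second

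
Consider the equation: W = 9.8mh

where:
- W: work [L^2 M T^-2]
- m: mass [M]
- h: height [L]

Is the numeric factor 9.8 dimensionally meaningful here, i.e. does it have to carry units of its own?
Yes

W has dimensions [L^2 M T^-2], while mh alone has dimensions [L M]. For the equation to balance, the factor 9.8 must carry dimensions [L T^-2] — it is a dimensional constant (a numerical value of a physical quantity with its units suppressed), not a pure number.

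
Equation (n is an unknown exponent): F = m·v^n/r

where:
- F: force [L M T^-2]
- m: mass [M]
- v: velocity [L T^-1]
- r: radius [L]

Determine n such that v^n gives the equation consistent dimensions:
n = 2

F has dimensions [L M T^-2]; v has dimensions [L T^-1].
The rest of the RHS has dimensions [L^-1 M], so v^n must supply [L^2 T^-2].
With n = 2: m·v^2/r has dimensions [L M T^-2], matching the LHS ✓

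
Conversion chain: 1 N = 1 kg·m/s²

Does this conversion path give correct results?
The chain is correct (no errors).

Correct: Newton is defined as kg·m/s²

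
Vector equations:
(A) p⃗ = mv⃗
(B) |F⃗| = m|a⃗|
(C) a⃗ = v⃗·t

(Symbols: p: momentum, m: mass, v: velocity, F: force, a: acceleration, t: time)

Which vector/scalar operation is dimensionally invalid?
(C) a⃗ = v⃗·t

(A) p⃗ = mv⃗: LHS [L M T^-1], RHS [L M T^-1] ✓ — mass (scalar) times velocity (vector)
(B) |F⃗| = m|a⃗|: LHS [L M T^-2], RHS [L M T^-2] ✓ — magnitudes of vectors are scalars
(C) a⃗ = v⃗·t: LHS [L T^-2], RHS [L] ✗ — acceleration is velocity per time; should be v⃗/t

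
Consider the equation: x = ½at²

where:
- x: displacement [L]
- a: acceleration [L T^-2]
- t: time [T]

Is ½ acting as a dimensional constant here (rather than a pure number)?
No

x has dimensions [L] and at² already has dimensions [L], so the equation balances without ½ contributing any dimensions. ½ is a pure (dimensionless) number; changing or removing it would not affect dimensional consistency.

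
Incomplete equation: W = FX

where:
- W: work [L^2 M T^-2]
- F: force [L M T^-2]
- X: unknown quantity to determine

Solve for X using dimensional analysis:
X = d (distance), dimensions [L]

W has dimensions [L^2 M T^-2]; the rest of the RHS (F) has dimensions [L M T^-2].
So X must have dimensions [L] — X = d (distance).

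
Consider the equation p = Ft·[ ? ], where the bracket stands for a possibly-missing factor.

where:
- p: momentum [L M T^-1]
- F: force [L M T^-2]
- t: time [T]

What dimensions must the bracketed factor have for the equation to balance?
Nothing is missing — the bracketed factor must be dimensionless.

p has dimensions [L M T^-1] and Ft already has dimensions [L M T^-1], so p = Ft is dimensionally complete.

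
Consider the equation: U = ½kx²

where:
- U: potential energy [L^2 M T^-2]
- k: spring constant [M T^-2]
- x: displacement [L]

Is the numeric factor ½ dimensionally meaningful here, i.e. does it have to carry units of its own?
No

U has dimensions [L^2 M T^-2] and kx² already has dimensions [L^2 M T^-2], so the equation balances without ½ contributing any dimensions. ½ is a pure (dimensionless) number; changing or removing it would not affect dimensional consistency.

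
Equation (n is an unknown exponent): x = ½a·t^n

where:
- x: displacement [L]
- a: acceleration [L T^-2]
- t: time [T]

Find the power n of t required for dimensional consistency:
n = 2

x has dimensions [L]; t has dimensions [T].
The rest of the RHS has dimensions [L T^-2], so t^n must supply [T^2].
With n = 2: ½a·t^2 has dimensions [L], matching the LHS ✓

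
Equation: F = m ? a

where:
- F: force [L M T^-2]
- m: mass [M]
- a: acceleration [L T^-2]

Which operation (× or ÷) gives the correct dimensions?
multiplication (×): F = m × a

F [L M T^-2]; m [M]; a [L T^-2].
m × a → [L M T^-2] ✓
m ÷ a → [L^-1 M T^2] ✗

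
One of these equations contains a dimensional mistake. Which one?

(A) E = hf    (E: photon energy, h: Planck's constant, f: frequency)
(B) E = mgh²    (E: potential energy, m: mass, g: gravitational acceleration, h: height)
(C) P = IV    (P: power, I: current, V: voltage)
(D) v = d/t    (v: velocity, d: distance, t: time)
(B) E = mgh²

The equation (B) E = mgh² is dimensionally incorrect.

LHS (E): [L^2 M T^-2]
RHS (mgh²): [L^3 M T^-2] ✗

The dimensions do not match. The other three equations balance.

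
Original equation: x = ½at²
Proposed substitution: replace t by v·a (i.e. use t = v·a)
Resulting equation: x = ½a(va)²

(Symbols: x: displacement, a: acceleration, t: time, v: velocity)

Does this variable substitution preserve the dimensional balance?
No

[t] = [T] and [v·a] = [L^2 T^-3]. These differ, so the substitution replaces a quantity by one of different dimensions and the result x = ½a(va)² has LHS [L] vs RHS [L^5 T^-8] — inconsistent.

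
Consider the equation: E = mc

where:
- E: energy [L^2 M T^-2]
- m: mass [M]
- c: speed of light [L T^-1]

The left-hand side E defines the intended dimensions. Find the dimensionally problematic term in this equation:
The right-hand side term mc

E has dimensions [L^2 M T^-2], but mc has dimensions [L M T^-1], so the term mc is dimensionally wrong for E.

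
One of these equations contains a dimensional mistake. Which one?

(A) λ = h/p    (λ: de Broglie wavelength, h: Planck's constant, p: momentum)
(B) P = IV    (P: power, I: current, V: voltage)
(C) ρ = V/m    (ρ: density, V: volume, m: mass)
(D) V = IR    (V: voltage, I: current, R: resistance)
(C) ρ = V/m

The equation (C) ρ = V/m is dimensionally incorrect.

LHS (ρ): [L^-3 M]
RHS (V/m): [L^3 M^-1] ✗

The dimensions do not match. The other three equations balance.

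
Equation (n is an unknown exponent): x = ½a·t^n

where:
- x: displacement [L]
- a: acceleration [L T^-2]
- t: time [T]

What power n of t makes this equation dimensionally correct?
n = 2

x has dimensions [L]; t has dimensions [T].
The rest of the RHS has dimensions [L T^-2], so t^n must supply [T^2].
With n = 2: ½a·t^2 has dimensions [L], matching the LHS ✓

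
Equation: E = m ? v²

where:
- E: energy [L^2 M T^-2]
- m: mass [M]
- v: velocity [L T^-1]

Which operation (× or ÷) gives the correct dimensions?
multiplication (×): E = m × v²

E [L^2 M T^-2]; m [M]; v² [L^2 T^-2].
m × v² → [L^2 M T^-2] ✓
m ÷ v² → [L^-2 M T^2] ✗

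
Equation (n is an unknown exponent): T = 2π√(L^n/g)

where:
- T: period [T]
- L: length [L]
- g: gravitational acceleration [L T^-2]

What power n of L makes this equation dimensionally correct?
n = 1

T has dimensions [T]; L has dimensions [L].
With n = 1: 2π√(L^1/g) has dimensions [T], matching the LHS ✓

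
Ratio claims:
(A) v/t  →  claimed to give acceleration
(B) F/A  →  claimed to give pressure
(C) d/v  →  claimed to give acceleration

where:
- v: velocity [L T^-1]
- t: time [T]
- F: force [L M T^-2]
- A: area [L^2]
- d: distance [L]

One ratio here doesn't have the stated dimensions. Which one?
(C) d/v does not give acceleration

(A) v/t: [L T^-2] = acceleration [L T^-2] ✓
(B) F/A: [L^-1 M T^-2] = pressure [L^-1 M T^-2] ✓
(C) d/v: [T] ≠ acceleration [L T^-2] ✗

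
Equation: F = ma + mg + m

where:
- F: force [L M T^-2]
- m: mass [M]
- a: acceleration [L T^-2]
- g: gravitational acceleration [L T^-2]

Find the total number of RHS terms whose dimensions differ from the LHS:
1

LHS F: [L M T^-2]
- ma: [L M T^-2] ✓
- mg: [L M T^-2] ✓
- m: [M] ✗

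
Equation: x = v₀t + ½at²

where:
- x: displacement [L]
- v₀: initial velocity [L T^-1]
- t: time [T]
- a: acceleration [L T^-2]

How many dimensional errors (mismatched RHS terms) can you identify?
0

LHS x: [L]
- v₀t: [L] ✓
- ½at²: [L] ✓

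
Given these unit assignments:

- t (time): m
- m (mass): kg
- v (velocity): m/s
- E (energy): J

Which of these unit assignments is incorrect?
t

The variable t (time) should have units s, not m.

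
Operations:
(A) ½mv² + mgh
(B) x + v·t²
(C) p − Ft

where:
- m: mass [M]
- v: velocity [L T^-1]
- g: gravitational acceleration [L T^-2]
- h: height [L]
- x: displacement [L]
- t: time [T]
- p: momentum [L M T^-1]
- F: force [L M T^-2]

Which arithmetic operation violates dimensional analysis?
(B) x + v·t²

(A) ½mv² + mgh: ½mv² [L^2 M T^-2] and mgh [L^2 M T^-2] — same dimensions ✓
(B) x + v·t²: x [L] and v·t² [L T] — different dimensions cannot be added/subtracted ✗
(C) p − Ft: p [L M T^-1] and Ft [L M T^-1] — same dimensions ✓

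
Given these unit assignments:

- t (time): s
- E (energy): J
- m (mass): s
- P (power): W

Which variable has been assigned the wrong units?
m

The variable m (mass) should have units kg, not s.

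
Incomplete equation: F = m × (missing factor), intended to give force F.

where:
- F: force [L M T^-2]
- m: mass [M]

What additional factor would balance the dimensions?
a (acceleration), dimensions [L T^-2]

F has dimensions [L M T^-2] and m has dimensions [M].
The missing factor must have dimensions [L M T^-2] / [M] = [L T^-2], i.e. acceleration (a).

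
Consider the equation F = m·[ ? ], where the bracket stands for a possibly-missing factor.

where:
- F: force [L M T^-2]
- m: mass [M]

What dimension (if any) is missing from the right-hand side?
[L T^-2] — acceleration (e.g. a)

F has dimensions [L M T^-2]; m has dimensions [M].
The bracketed factor must supply [L M T^-2] / [M] = [L T^-2].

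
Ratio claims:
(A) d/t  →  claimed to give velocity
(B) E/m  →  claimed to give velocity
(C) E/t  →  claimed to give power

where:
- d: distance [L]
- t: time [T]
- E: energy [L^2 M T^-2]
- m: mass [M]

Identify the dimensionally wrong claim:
(B) E/m does not give velocity

(A) d/t: [L T^-1] = velocity [L T^-1] ✓
(B) E/m: [L^2 T^-2] ≠ velocity [L T^-1] ✗
(C) E/t: [L^2 M T^-3] = power [L^2 M T^-3] ✓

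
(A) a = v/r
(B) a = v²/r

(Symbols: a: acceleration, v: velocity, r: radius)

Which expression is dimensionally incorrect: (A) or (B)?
(A)

(A) a = v/r: LHS [L T^-2], RHS [T^-1] ✗
(B) a = v²/r: LHS [L T^-2], RHS [L T^-2] ✓

Expression (A) a = v/r is dimensionally incorrect.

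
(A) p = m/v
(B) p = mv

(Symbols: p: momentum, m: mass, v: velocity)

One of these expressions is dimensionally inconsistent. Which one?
(A)

(A) p = m/v: LHS [L M T^-1], RHS [L^-1 M T] ✗
(B) p = mv: LHS [L M T^-1], RHS [L M T^-1] ✓

Expression (A) p = m/v is dimensionally incorrect.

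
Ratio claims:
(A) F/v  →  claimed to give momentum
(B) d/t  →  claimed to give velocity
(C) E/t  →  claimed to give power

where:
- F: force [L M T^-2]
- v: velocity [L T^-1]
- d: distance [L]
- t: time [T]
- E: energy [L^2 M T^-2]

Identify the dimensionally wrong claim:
(A) F/v does not give momentum

(A) F/v: [M T^-1] ≠ momentum [L M T^-1] ✗
(B) d/t: [L T^-1] = velocity [L T^-1] ✓
(C) E/t: [L^2 M T^-3] = power [L^2 M T^-3] ✓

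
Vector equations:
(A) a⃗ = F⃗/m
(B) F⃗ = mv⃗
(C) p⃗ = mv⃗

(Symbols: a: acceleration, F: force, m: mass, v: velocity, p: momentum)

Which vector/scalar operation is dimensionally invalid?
(B) F⃗ = mv⃗

(A) a⃗ = F⃗/m: LHS [L T^-2], RHS [L T^-2] ✓ — force (vector) divided by mass (scalar)
(B) F⃗ = mv⃗: LHS [L M T^-2], RHS [L M T^-1] ✗ — mass times velocity is momentum, not force; should be ma⃗
(C) p⃗ = mv⃗: LHS [L M T^-1], RHS [L M T^-1] ✓ — mass (scalar) times velocity (vector)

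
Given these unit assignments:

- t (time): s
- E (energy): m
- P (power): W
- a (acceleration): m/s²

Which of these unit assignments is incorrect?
E

The variable E (energy) should have units J, not m.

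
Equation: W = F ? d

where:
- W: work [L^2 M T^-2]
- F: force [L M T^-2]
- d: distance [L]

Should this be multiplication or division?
multiplication (×): W = F × d

W [L^2 M T^-2]; F [L M T^-2]; d [L].
F × d → [L^2 M T^-2] ✓
F ÷ d → [M T^-2] ✗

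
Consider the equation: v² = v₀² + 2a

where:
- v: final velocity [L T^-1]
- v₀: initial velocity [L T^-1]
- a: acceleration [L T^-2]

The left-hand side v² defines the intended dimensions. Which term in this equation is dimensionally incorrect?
The term 2a

Checking each RHS term against the LHS:
- v₀²: [L^2 T^-2] — matches v² [L^2 T^-2] ✓
- 2a: [L T^-2] — does NOT match v² [L^2 T^-2] ✗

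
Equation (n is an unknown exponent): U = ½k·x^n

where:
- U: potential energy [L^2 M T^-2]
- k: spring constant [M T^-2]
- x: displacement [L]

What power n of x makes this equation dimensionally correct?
n = 2

U has dimensions [L^2 M T^-2]; x has dimensions [L].
The rest of the RHS has dimensions [M T^-2], so x^n must supply [L^2].
With n = 2: ½k·x^2 has dimensions [L^2 M T^-2], matching the LHS ✓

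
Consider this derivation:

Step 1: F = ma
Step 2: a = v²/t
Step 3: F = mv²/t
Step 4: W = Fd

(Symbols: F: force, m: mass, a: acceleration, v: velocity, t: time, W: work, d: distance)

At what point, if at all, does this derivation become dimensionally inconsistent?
Step 2

Step 1: F = ma → LHS [L M T^-2], RHS [L M T^-2] ✓
Step 2: a = v²/t → LHS [L T^-2], RHS [L^2 T^-3] ✗

The first dimensional inconsistency appears in step 2: a = v²/t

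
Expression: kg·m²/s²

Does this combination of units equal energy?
Yes

The expression kg·m²/s² has dimensions [L^2 M T^-2], which is exactly energy [L^2 M T^-2].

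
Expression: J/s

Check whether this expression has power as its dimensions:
Yes

The expression J/s has dimensions [L^2 M T^-3], which is exactly power [L^2 M T^-3].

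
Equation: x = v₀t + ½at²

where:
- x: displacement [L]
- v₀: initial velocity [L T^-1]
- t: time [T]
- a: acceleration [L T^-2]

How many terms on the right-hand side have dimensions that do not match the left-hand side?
0

LHS x: [L]
- v₀t: [L] ✓
- ½at²: [L] ✓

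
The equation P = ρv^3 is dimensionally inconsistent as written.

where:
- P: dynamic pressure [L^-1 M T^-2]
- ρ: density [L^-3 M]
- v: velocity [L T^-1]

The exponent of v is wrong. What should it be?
The exponent of v should be 2: P = ρv^2

The LHS P has dimensions [L^-1 M T^-2]; v has dimensions [L T^-1].
As written, the RHS ρv^3 (exponent 3 on v) has dimensions [M T^-3], which does not match.
With exponent 2, the RHS ρv^2 has dimensions [L^-1 M T^-2], matching the LHS.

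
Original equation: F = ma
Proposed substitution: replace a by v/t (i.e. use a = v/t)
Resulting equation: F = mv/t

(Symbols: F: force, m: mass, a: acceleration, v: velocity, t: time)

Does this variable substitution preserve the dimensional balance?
Yes

[a] = [L T^-2] and [v/t] = [L T^-2]. These match, so the substitution replaces a quantity by one of the same dimensions and the result F = mv/t has LHS [L M T^-2] vs RHS [L M T^-2] — still consistent.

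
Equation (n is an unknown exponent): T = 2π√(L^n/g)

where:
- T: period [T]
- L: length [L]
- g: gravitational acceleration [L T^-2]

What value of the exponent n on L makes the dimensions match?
n = 1

T has dimensions [T]; L has dimensions [L].
With n = 1: 2π√(L^1/g) has dimensions [T], matching the LHS ✓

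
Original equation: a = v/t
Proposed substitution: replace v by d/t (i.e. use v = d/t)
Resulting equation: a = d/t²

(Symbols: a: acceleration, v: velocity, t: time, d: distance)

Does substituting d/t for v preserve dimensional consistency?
Yes

[v] = [L T^-1] and [d/t] = [L T^-1]. These match, so the substitution replaces a quantity by one of the same dimensions and the result a = d/t² has LHS [L T^-2] vs RHS [L T^-2] — still consistent.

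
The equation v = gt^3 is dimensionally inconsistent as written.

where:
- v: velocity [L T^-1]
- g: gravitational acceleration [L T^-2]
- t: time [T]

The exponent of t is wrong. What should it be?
The exponent of t should be 1: v = gt

The LHS v has dimensions [L T^-1]; t has dimensions [T].
As written, the RHS gt^3 (exponent 3 on t) has dimensions [L T], which does not match.
With exponent 1, the RHS gt has dimensions [L T^-1], matching the LHS.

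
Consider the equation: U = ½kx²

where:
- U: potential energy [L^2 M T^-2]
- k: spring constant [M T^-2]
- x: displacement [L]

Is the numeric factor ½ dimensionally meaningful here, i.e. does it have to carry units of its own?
No

U has dimensions [L^2 M T^-2] and kx² already has dimensions [L^2 M T^-2], so the equation balances without ½ contributing any dimensions. ½ is a pure (dimensionless) number; changing or removing it would not affect dimensional consistency.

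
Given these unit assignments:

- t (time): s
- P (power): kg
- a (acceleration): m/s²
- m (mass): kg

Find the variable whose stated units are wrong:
P

The variable P (power) should have units W, not kg.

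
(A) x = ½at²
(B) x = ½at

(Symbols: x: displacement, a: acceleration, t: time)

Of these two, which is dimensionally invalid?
(B)

(A) x = ½at²: LHS [L], RHS [L] ✓
(B) x = ½at: LHS [L], RHS [L T^-1] ✗

Expression (B) x = ½at is dimensionally incorrect.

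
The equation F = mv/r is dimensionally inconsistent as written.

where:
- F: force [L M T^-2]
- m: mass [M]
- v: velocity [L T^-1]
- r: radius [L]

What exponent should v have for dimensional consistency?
The exponent of v should be 2: F = mv^2/r

The LHS F has dimensions [L M T^-2]; v has dimensions [L T^-1].
As written, the RHS mv/r (exponent 1 on v) has dimensions [M T^-1], which does not match.
With exponent 2, the RHS mv^2/r has dimensions [L M T^-2], matching the LHS.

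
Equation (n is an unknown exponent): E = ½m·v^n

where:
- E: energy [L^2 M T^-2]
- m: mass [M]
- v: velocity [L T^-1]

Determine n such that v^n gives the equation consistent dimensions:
n = 2

E has dimensions [L^2 M T^-2]; v has dimensions [L T^-1].
The rest of the RHS has dimensions [M], so v^n must supply [L^2 T^-2].
With n = 2: ½m·v^2 has dimensions [L^2 M T^-2], matching the LHS ✓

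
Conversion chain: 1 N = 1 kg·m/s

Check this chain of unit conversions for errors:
The chain is incorrect (it contains an error).

Incorrect: Newton is kg·m/s², not kg·m/s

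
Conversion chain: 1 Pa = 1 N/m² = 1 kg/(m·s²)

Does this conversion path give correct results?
The chain is correct (no errors).

Correct: Pascal is Newton per square meter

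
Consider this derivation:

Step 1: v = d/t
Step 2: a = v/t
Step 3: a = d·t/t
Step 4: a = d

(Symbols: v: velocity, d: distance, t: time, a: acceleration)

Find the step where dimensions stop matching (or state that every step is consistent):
Step 3

Step 1: v = d/t → LHS [L T^-1], RHS [L T^-1] ✓
Step 2: a = v/t → LHS [L T^-2], RHS [L T^-2] ✓
Step 3: a = d·t/t → LHS [L T^-2], RHS [L] ✗

The first dimensional inconsistency appears in step 3: a = d·t/t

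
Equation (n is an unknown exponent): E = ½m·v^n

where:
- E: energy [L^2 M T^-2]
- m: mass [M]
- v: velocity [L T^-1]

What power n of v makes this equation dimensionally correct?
n = 2

E has dimensions [L^2 M T^-2]; v has dimensions [L T^-1].
The rest of the RHS has dimensions [M], so v^n must supply [L^2 T^-2].
With n = 2: ½m·v^2 has dimensions [L^2 M T^-2], matching the LHS ✓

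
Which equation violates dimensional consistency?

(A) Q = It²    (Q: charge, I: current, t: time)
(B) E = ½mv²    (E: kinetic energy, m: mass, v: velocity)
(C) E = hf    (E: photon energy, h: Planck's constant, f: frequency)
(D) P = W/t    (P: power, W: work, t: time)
(A) Q = It²

The equation (A) Q = It² is dimensionally incorrect.

LHS (Q): [I T]
RHS (It²): [I T^2] ✗

The dimensions do not match. The other three equations balance.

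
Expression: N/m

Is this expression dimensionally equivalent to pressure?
No

The expression N/m has dimensions [M T^-2], but pressure has dimensions [L^-1 M T^-2].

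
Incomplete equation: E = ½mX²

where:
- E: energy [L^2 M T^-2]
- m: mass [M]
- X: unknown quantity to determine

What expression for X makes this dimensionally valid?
X = v (velocity), dimensions [L T^-1]

E has dimensions [L^2 M T^-2]; the rest of the RHS (½m) has dimensions [M].
So X² must have dimensions [L^2 T^-2], i.e. X has dimensions [L T^-1] — X = v (velocity).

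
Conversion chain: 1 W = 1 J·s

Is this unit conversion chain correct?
The chain is incorrect (it contains an error).

Incorrect: Watt is J/s, not J·s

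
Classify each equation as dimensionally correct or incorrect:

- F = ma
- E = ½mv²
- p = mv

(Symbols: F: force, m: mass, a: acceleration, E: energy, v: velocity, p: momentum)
Dimensionally correct: F = ma, E = ½mv², p = mv
Dimensionally incorrect: none
Ordered (correct first, then incorrect): F = ma, E = ½mv², p = mv

- F = ma: LHS [L M T^-2], RHS [L M T^-2] → correct ✓
- E = ½mv²: LHS [L^2 M T^-2], RHS [L^2 M T^-2] → correct ✓
- p = mv: LHS [L M T^-1], RHS [L M T^-1] → correct ✓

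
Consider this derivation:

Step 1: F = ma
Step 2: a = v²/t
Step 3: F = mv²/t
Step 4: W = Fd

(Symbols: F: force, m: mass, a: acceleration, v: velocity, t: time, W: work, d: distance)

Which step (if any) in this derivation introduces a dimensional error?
Step 2

Step 1: F = ma → LHS [L M T^-2], RHS [L M T^-2] ✓
Step 2: a = v²/t → LHS [L T^-2], RHS [L^2 T^-3] ✗

The first dimensional inconsistency appears in step 2: a = v²/t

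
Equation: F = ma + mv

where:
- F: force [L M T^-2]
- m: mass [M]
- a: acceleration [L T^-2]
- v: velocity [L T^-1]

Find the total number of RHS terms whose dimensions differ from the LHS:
1

LHS F: [L M T^-2]
- ma: [L M T^-2] ✓
- mv: [L M T^-1] ✗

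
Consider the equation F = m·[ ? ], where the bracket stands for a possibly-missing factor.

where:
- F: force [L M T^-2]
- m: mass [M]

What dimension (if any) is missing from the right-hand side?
[L T^-2] — acceleration (e.g. a)

F has dimensions [L M T^-2]; m has dimensions [M].
The bracketed factor must supply [L M T^-2] / [M] = [L T^-2].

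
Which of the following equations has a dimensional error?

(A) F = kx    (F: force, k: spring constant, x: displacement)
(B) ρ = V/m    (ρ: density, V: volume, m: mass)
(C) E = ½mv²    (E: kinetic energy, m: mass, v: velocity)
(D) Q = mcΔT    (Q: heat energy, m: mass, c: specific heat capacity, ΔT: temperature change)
(B) ρ = V/m

The equation (B) ρ = V/m is dimensionally incorrect.

LHS (ρ): [L^-3 M]
RHS (V/m): [L^3 M^-1] ✗

The dimensions do not match. The other three equations balance.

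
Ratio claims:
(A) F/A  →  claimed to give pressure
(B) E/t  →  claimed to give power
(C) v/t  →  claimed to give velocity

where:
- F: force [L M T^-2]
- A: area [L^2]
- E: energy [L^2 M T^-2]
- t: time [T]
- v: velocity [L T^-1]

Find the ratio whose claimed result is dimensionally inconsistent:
(C) v/t does not give velocity

(A) F/A: [L^-1 M T^-2] = pressure [L^-1 M T^-2] ✓
(B) E/t: [L^2 M T^-3] = power [L^2 M T^-3] ✓
(C) v/t: [L T^-2] ≠ velocity [L T^-1] ✗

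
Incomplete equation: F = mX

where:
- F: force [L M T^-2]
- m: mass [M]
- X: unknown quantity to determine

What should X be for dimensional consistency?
X = a (acceleration), dimensions [L T^-2]

F has dimensions [L M T^-2]; the rest of the RHS (m) has dimensions [M].
So X must have dimensions [L T^-2] — X = a (acceleration).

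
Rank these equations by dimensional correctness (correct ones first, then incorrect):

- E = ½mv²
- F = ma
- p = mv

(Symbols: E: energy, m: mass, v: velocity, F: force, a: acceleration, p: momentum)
Dimensionally correct: E = ½mv², F = ma, p = mv
Dimensionally incorrect: none
Ordered (correct first, then incorrect): E = ½mv², F = ma, p = mv

- E = ½mv²: LHS [L^2 M T^-2], RHS [L^2 M T^-2] → correct ✓
- F = ma: LHS [L M T^-2], RHS [L M T^-2] → correct ✓
- p = mv: LHS [L M T^-1], RHS [L M T^-1] → correct ✓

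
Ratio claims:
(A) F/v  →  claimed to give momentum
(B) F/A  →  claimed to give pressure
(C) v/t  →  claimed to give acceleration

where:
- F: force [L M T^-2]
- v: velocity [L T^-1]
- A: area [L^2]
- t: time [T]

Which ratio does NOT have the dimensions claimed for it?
(A) F/v does not give momentum

(A) F/v: [M T^-1] ≠ momentum [L M T^-1] ✗
(B) F/A: [L^-1 M T^-2] = pressure [L^-1 M T^-2] ✓
(C) v/t: [L T^-2] = acceleration [L T^-2] ✓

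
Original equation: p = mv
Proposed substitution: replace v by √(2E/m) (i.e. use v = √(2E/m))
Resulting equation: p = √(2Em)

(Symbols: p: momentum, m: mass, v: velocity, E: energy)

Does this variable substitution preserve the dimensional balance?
Yes

[v] = [L T^-1] and [√(2E/m)] = [L T^-1]. These match, so the substitution replaces a quantity by one of the same dimensions and the result p = √(2Em) has LHS [L M T^-1] vs RHS [L M T^-1] — still consistent.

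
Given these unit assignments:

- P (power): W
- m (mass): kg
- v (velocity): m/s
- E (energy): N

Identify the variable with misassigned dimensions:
E

The variable E (energy) should have units J, not N.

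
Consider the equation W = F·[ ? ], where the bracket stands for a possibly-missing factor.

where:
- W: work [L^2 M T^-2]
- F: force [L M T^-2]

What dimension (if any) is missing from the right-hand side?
[L] — length (e.g. a distance d)

W has dimensions [L^2 M T^-2]; F has dimensions [L M T^-2].
The bracketed factor must supply [L^2 M T^-2] / [L M T^-2] = [L].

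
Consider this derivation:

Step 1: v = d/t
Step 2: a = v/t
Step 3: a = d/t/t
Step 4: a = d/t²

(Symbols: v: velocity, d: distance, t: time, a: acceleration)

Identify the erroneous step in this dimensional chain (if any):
No step introduces an error — all steps are dimensionally consistent.

Step 1: v = d/t → LHS [L T^-1], RHS [L T^-1] ✓
Step 2: a = v/t → LHS [L T^-2], RHS [L T^-2] ✓
Step 3: a = d/t/t → LHS [L T^-2], RHS [L T^-2] ✓
Step 4: a = d/t² → LHS [L T^-2], RHS [L T^-2] ✓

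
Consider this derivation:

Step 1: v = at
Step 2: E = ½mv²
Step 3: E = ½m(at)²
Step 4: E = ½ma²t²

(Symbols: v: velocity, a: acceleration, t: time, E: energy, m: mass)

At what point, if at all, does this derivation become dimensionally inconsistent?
No step introduces an error — all steps are dimensionally consistent.

Step 1: v = at → LHS [L T^-1], RHS [L T^-1] ✓
Step 2: E = ½mv² → LHS [L^2 M T^-2], RHS [L^2 M T^-2] ✓
Step 3: E = ½m(at)² → LHS [L^2 M T^-2], RHS [L^2 M T^-2] ✓
Step 4: E = ½ma²t² → LHS [L^2 M T^-2], RHS [L^2 M T^-2] ✓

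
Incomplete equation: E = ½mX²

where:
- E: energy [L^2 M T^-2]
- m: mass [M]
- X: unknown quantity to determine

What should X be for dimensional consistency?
X = v (velocity), dimensions [L T^-1]

E has dimensions [L^2 M T^-2]; the rest of the RHS (½m) has dimensions [M].
So X² must have dimensions [L^2 T^-2], i.e. X has dimensions [L T^-1] — X = v (velocity).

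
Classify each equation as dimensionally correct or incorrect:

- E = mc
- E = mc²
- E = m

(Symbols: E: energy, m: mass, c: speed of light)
Dimensionally correct: E = mc²
Dimensionally incorrect: E = mc, E = m
Ordered (correct first, then incorrect): E = mc², E = mc, E = m

- E = mc: LHS [L^2 M T^-2], RHS [L M T^-1] → incorrect ✗
- E = mc²: LHS [L^2 M T^-2], RHS [L^2 M T^-2] → correct ✓
- E = m: LHS [L^2 M T^-2], RHS [M] → incorrect ✗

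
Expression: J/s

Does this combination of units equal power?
Yes

The expression J/s has dimensions [L^2 M T^-3], which is exactly power [L^2 M T^-3].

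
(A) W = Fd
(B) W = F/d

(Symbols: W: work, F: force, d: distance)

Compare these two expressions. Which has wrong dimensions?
(B)

(A) W = Fd: LHS [L^2 M T^-2], RHS [L^2 M T^-2] ✓
(B) W = F/d: LHS [L^2 M T^-2], RHS [M T^-2] ✗

Expression (B) W = F/d is dimensionally incorrect.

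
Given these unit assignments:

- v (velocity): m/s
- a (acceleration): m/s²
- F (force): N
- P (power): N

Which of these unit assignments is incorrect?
P

The variable P (power) should have units W, not N.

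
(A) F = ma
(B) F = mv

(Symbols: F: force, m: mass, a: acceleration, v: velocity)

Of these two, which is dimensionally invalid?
(B)

(A) F = ma: LHS [L M T^-2], RHS [L M T^-2] ✓
(B) F = mv: LHS [L M T^-2], RHS [L M T^-1] ✗

Expression (B) F = mv is dimensionally incorrect.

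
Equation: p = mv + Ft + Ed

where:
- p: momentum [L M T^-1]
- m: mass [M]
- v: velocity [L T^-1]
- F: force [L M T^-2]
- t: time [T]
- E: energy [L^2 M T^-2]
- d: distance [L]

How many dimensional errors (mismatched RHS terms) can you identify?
1

LHS p: [L M T^-1]
- mv: [L M T^-1] ✓
- Ft: [L M T^-1] ✓
- Ed: [L^3 M T^-2] ✗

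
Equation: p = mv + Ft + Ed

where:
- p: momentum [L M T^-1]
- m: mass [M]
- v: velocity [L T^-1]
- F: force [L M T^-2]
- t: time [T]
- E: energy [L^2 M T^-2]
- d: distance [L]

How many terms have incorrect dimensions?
1

LHS p: [L M T^-1]
- mv: [L M T^-1] ✓
- Ft: [L M T^-1] ✓
- Ed: [L^3 M T^-2] ✗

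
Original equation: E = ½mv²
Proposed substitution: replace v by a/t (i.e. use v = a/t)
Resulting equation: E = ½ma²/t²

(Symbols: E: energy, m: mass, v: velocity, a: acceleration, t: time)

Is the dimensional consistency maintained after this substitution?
No

[v] = [L T^-1] and [a/t] = [L T^-3]. These differ, so the substitution replaces a quantity by one of different dimensions and the result E = ½ma²/t² has LHS [L^2 M T^-2] vs RHS [L^2 M T^-6] — inconsistent.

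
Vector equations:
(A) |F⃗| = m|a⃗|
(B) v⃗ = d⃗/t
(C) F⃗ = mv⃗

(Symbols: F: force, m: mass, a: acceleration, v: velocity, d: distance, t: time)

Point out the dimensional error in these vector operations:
(C) F⃗ = mv⃗

(A) |F⃗| = m|a⃗|: LHS [L M T^-2], RHS [L M T^-2] ✓ — magnitudes of vectors are scalars
(B) v⃗ = d⃗/t: LHS [L T^-1], RHS [L T^-1] ✓ — displacement (vector) divided by time (scalar)
(C) F⃗ = mv⃗: LHS [L M T^-2], RHS [L M T^-1] ✗ — mass times velocity is momentum, not force; should be ma⃗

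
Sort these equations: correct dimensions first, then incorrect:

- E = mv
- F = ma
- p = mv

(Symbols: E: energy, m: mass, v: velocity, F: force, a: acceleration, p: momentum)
Dimensionally correct: F = ma, p = mv
Dimensionally incorrect: E = mv
Ordered (correct first, then incorrect): F = ma, p = mv, E = mv

- E = mv: LHS [L^2 M T^-2], RHS [L M T^-1] → incorrect ✗
- F = ma: LHS [L M T^-2], RHS [L M T^-2] → correct ✓
- p = mv: LHS [L M T^-1], RHS [L M T^-1] → correct ✓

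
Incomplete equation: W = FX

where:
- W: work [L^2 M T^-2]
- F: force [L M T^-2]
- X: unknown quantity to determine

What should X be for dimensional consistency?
X = d (distance), dimensions [L]

W has dimensions [L^2 M T^-2]; the rest of the RHS (F) has dimensions [L M T^-2].
So X must have dimensions [L] — X = d (distance).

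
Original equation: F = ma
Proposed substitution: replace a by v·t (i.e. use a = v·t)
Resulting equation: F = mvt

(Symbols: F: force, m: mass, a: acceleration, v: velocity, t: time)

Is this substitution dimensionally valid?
No

[a] = [L T^-2] and [v·t] = [L]. These differ, so the substitution replaces a quantity by one of different dimensions and the result F = mvt has LHS [L M T^-2] vs RHS [L M] — inconsistent.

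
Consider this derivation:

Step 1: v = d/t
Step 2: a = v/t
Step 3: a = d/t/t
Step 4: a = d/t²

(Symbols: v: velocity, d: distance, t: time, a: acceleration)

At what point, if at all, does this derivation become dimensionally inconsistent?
No step introduces an error — all steps are dimensionally consistent.

Step 1: v = d/t → LHS [L T^-1], RHS [L T^-1] ✓
Step 2: a = v/t → LHS [L T^-2], RHS [L T^-2] ✓
Step 3: a = d/t/t → LHS [L T^-2], RHS [L T^-2] ✓
Step 4: a = d/t² → LHS [L T^-2], RHS [L T^-2] ✓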